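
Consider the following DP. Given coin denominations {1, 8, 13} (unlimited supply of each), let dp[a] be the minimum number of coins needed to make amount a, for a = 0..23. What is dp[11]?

4

 a  0  1  2  3  4  5  6  7  8  9 10 11 12 13 14 15 16 17 18 19 20 21 22 23
dp  0  1  2  3  4  5  6  7  1  2  3  4  5  1  2  3  2  3  4  5  6  2  3  4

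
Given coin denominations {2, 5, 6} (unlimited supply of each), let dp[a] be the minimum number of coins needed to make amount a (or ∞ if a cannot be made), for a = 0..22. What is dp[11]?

 a  0  1  2  3  4  5  6  7  8  9 10 11 12 13 14 15 16 17 18 19 20 21 22
dp  0  -  1  -  2  1  1  2  2  3  2  2  2  3  3  3  3  3  3  4  4  4  4
(- denotes ∞ / unreachable)

2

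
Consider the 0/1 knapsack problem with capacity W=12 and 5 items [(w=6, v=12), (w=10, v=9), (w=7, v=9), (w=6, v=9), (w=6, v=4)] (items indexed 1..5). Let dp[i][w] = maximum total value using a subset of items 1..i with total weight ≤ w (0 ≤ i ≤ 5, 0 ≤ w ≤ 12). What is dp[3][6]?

12

i\w   0   1   2   3   4   5   6   7   8   9  10  11  12
  0   0   0   0   0   0   0   0   0   0   0   0   0   0
  1   0   0   0   0   0   0  12  12  12  12  12  12  12
  2   0   0   0   0   0   0  12  12  12  12  12  12  12
  3   0   0   0   0   0   0  12  12  12  12  12  12  12
  4   0   0   0   0   0   0  12  12  12  12  12  12  21
  5   0   0   0   0   0   0  12  12  12  12  12  12  21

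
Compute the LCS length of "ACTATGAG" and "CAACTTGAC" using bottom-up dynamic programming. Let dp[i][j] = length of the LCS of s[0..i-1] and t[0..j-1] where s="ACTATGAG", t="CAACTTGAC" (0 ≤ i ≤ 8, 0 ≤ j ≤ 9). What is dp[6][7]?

5

   ''  C  A  A  C  T  T  G  A  C
''  0  0  0  0  0  0  0  0  0  0
 A  0  0  1  1  1  1  1  1  1  1
 C  0  1  1  1  2  2  2  2  2  2
 T  0  1  1  1  2  3  3  3  3  3
 A  0  1  2  2  2  3  3  3  4  4
 T  0  1  2  2  2  3  4  4  4  4
 G  0  1  2  2  2  3  4  5  5  5
 A  0  1  2  3  3  3  4  5  6  6
 G  0  1  2  3  3  3  4  5  6  6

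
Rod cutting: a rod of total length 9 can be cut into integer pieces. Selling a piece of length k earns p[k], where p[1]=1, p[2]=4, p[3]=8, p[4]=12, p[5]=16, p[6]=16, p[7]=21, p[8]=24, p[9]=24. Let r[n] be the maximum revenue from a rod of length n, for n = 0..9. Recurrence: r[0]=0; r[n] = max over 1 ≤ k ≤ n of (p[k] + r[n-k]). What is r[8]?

24

   n    0    1    2    3    4    5    6    7    8    9
r[n]    0    1    4    8   12   16   17   21   24   28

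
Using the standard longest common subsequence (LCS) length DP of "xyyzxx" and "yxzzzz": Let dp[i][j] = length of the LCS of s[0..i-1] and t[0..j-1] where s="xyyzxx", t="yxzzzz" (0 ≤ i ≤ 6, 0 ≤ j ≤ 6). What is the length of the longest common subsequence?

2

   ''  y  x  z  z  z  z
''  0  0  0  0  0  0  0
 x  0  0  1  1  1  1  1
 y  0  1  1  1  1  1  1
 y  0  1  1  1  1  1  1
 z  0  1  1  2  2  2  2
 x  0  1  2  2  2  2  2
 x  0  1  2  2  2  2  2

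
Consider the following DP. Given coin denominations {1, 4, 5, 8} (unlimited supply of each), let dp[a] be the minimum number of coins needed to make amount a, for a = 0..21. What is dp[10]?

 a  0  1  2  3  4  5  6  7  8  9 10 11 12 13 14 15 16 17 18 19 20 21
dp  0  1  2  3  1  1  2  3  1  2  2  3  2  2  3  3  2  3  3  4  3  3

2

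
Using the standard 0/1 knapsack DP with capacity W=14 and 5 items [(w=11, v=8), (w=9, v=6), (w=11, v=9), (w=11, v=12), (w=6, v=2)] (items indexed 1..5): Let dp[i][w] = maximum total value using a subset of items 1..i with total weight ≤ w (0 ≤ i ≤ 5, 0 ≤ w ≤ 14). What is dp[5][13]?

12

i\w   0   1   2   3   4   5   6   7   8   9  10  11  12  13  14
  0   0   0   0   0   0   0   0   0   0   0   0   0   0   0   0
  1   0   0   0   0   0   0   0   0   0   0   0   8   8   8   8
  2   0   0   0   0   0   0   0   0   0   6   6   8   8   8   8
  3   0   0   0   0   0   0   0   0   0   6   6   9   9   9   9
  4   0   0   0   0   0   0   0   0   0   6   6  12  12  12  12
  5   0   0   0   0   0   0   2   2   2   6   6  12  12  12  12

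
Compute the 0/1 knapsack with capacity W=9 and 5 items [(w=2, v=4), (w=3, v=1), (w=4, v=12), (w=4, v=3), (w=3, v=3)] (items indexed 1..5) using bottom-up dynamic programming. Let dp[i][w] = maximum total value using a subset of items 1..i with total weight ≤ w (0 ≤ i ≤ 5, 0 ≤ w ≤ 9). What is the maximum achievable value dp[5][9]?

i\w   0   1   2   3   4   5   6   7   8   9
  0   0   0   0   0   0   0   0   0   0   0
  1   0   0   4   4   4   4   4   4   4   4
  2   0   0   4   4   4   5   5   5   5   5
  3   0   0   4   4  12  12  16  16  16  17
  4   0   0   4   4  12  12  16  16  16  17
  5   0   0   4   4  12  12  16  16  16  19

19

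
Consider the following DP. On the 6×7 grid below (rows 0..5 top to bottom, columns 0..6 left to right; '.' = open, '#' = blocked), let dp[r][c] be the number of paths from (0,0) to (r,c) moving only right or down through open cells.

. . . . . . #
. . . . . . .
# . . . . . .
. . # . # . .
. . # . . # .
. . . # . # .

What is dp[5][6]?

46

r\c   0   1   2   3   4   5   6
  0   1   1   1   1   1   1   0
  1   1   2   3   4   5   6   6
  2   0   2   5   9  14  20  26
  3   0   2   0   9   0  20  46
  4   0   2   0   9   9   0  46
  5   0   2   2   0   9   0  46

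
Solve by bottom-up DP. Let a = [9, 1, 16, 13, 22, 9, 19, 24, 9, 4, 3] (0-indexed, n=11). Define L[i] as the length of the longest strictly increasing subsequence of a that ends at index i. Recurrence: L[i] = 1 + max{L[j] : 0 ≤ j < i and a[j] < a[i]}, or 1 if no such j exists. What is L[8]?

2

   i    0    1    2    3    4    5    6    7    8    9   10
a[i]    9    1   16   13   22    9   19   24    9    4    3
L[i]    1    1    2    2    3    2    3    4    2    2    2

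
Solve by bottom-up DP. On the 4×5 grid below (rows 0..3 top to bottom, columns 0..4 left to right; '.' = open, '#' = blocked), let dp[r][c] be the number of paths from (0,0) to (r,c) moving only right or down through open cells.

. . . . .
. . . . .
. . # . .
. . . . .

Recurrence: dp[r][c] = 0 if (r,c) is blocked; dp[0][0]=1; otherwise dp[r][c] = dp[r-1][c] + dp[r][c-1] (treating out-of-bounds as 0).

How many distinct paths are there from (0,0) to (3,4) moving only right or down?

17

r\c   0   1   2   3   4
  0   1   1   1   1   1
  1   1   2   3   4   5
  2   1   3   0   4   9
  3   1   4   4   8  17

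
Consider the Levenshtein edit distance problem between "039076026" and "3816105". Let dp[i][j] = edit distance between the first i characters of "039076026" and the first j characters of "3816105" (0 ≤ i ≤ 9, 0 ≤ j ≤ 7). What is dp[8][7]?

6

   ''  3  8  1  6  1  0  5
''  0  1  2  3  4  5  6  7
 0  1  1  2  3  4  5  5  6
 3  2  1  2  3  4  5  6  6
 9  3  2  2  3  4  5  6  7
 0  4  3  3  3  4  5  5  6
 7  5  4  4  4  4  5  6  6
 6  6  5  5  5  4  5  6  7
 0  7  6  6  6  5  5  5  6
 2  8  7  7  7  6  6  6  6
 6  9  8  8  8  7  7  7  7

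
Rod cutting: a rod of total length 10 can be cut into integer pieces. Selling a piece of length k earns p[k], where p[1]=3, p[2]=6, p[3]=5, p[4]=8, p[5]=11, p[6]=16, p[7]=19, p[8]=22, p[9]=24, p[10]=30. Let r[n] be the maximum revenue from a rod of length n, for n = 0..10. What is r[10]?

   n    0    1    2    3    4    5    6    7    8    9   10
r[n]    0    3    6    9   12   15   18   21   24   27   30

30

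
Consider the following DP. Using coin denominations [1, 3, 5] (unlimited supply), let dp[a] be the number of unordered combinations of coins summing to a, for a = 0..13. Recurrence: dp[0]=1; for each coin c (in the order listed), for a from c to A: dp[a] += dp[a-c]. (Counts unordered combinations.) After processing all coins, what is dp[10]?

after  coin     0     1     2     3     4     5     6     7     8     9    10    11    12    13
          1     1     1     1     1     1     1     1     1     1     1     1     1     1     1
          3     1     1     1     2     2     2     3     3     3     4     4     4     5     5
          5     1     1     1     2     2     3     4     4     5     6     7     8     9    10

7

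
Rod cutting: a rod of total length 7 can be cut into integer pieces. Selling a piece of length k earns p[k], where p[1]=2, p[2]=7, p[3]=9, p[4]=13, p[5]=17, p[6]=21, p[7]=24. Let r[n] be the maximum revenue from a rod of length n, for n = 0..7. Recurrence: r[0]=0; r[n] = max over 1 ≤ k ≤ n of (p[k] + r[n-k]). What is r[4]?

   n    0    1    2    3    4    5    6    7
r[n]    0    2    7    9   14   17   21   24

14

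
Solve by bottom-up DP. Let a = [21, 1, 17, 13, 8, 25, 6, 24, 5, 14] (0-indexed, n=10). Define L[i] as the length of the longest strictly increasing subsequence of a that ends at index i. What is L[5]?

3

   i    0    1    2    3    4    5    6    7    8    9
a[i]   21    1   17   13    8   25    6   24    5   14
L[i]    1    1    2    2    2    3    2    3    2    3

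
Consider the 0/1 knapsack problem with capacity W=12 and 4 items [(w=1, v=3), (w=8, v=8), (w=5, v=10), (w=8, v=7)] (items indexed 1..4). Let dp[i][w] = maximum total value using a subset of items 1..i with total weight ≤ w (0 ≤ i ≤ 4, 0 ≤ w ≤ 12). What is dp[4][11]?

13

i\w   0   1   2   3   4   5   6   7   8   9  10  11  12
  0   0   0   0   0   0   0   0   0   0   0   0   0   0
  1   0   3   3   3   3   3   3   3   3   3   3   3   3
  2   0   3   3   3   3   3   3   3   8  11  11  11  11
  3   0   3   3   3   3  10  13  13  13  13  13  13  13
  4   0   3   3   3   3  10  13  13  13  13  13  13  13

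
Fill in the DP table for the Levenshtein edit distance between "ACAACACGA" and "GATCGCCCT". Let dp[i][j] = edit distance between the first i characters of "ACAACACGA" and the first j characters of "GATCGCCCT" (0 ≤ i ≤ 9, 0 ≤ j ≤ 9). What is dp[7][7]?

5

   ''  G  A  T  C  G  C  C  C  T
''  0  1  2  3  4  5  6  7  8  9
 A  1  1  1  2  3  4  5  6  7  8
 C  2  2  2  2  2  3  4  5  6  7
 A  3  3  2  3  3  3  4  5  6  7
 A  4  4  3  3  4  4  4  5  6  7
 C  5  5  4  4  3  4  4  4  5  6
 A  6  6  5  5  4  4  5  5  5  6
 C  7  7  6  6  5  5  4  5  5  6
 G  8  7  7  7  6  5  5  5  6  6
 A  9  8  7  8  7  6  6  6  6  7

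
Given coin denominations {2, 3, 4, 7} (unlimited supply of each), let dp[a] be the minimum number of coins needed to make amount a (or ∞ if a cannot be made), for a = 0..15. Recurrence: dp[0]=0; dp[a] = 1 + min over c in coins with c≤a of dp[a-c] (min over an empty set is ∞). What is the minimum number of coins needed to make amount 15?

3

 a  0  1  2  3  4  5  6  7  8  9 10 11 12 13 14 15
dp  0  -  1  1  1  2  2  1  2  2  2  2  3  3  2  3
(- denotes ∞ / unreachable)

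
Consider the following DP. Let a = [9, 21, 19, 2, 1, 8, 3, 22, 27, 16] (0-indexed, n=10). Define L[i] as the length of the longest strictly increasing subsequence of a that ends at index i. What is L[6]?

   i    0    1    2    3    4    5    6    7    8    9
a[i]    9   21   19    2    1    8    3   22   27   16
L[i]    1    2    2    1    1    2    2    3    4    3

2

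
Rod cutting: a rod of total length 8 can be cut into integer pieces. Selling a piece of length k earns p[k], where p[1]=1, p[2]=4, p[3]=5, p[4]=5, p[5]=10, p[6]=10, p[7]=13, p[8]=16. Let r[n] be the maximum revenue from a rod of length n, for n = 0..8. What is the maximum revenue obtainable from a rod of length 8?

16

   n    0    1    2    3    4    5    6    7    8
r[n]    0    1    4    5    8   10   12   14   16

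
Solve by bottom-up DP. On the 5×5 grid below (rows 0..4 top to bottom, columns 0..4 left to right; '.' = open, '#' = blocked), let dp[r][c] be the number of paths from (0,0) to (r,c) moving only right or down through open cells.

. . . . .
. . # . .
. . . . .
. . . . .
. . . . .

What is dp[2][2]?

3

r\c   0   1   2   3   4
  0   1   1   1   1   1
  1   1   2   0   1   2
  2   1   3   3   4   6
  3   1   4   7  11  17
  4   1   5  12  23  40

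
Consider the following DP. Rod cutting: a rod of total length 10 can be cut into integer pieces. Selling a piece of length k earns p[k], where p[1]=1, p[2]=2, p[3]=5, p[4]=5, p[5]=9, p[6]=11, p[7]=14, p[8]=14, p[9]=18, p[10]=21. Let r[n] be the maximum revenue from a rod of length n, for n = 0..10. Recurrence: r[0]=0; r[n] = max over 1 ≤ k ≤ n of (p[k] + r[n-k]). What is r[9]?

   n    0    1    2    3    4    5    6    7    8    9   10
r[n]    0    1    2    5    6    9   11   14   15   18   21

18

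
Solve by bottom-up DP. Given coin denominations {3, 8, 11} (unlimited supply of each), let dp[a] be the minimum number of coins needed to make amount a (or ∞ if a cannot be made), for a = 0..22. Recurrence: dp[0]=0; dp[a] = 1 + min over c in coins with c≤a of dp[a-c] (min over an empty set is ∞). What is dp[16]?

2

 a  0  1  2  3  4  5  6  7  8  9 10 11 12 13 14 15 16 17 18 19 20 21 22
dp  0  -  -  1  -  -  2  -  1  3  -  1  4  -  2  5  2  3  6  2  4  7  2
(- denotes ∞ / unreachable)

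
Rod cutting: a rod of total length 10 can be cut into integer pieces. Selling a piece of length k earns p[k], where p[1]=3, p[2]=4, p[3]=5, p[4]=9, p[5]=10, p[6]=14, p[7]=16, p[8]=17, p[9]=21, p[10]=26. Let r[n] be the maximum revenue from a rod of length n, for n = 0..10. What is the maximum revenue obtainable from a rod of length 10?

   n    0    1    2    3    4    5    6    7    8    9   10
r[n]    0    3    6    9   12   15   18   21   24   27   30

30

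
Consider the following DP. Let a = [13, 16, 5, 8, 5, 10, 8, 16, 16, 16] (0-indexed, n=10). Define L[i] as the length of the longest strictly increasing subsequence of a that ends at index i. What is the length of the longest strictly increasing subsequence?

4

   i    0    1    2    3    4    5    6    7    8    9
a[i]   13   16    5    8    5   10    8   16   16   16
L[i]    1    2    1    2    1    3    2    4    4    4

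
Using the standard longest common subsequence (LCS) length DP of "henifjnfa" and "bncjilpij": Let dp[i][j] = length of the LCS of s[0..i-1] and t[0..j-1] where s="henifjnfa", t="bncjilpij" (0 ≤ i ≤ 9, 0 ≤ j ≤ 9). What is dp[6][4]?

   ''  b  n  c  j  i  l  p  i  j
''  0  0  0  0  0  0  0  0  0  0
 h  0  0  0  0  0  0  0  0  0  0
 e  0  0  0  0  0  0  0  0  0  0
 n  0  0  1  1  1  1  1  1  1  1
 i  0  0  1  1  1  2  2  2  2  2
 f  0  0  1  1  1  2  2  2  2  2
 j  0  0  1  1  2  2  2  2  2  3
 n  0  0  1  1  2  2  2  2  2  3
 f  0  0  1  1  2  2  2  2  2  3
 a  0  0  1  1  2  2  2  2  2  3

2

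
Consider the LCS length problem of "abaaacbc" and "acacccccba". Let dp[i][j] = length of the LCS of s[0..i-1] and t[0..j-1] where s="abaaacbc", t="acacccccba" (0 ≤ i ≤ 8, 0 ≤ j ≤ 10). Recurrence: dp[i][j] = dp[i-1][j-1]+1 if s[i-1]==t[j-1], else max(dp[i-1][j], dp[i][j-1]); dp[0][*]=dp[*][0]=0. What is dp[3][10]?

   ''  a  c  a  c  c  c  c  c  b  a
''  0  0  0  0  0  0  0  0  0  0  0
 a  0  1  1  1  1  1  1  1  1  1  1
 b  0  1  1  1  1  1  1  1  1  2  2
 a  0  1  1  2  2  2  2  2  2  2  3
 a  0  1  1  2  2  2  2  2  2  2  3
 a  0  1  1  2  2  2  2  2  2  2  3
 c  0  1  2  2  3  3  3  3  3  3  3
 b  0  1  2  2  3  3  3  3  3  4  4
 c  0  1  2  2  3  4  4  4  4  4  4

3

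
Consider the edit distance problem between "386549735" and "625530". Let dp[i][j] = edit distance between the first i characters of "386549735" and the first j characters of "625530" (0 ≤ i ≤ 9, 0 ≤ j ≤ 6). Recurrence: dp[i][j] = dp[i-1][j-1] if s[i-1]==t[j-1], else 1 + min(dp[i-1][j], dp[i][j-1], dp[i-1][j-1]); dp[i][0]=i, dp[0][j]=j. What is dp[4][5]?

   ''  6  2  5  5  3  0
''  0  1  2  3  4  5  6
 3  1  1  2  3  4  4  5
 8  2  2  2  3  4  5  5
 6  3  2  3  3  4  5  6
 5  4  3  3  3  3  4  5
 4  5  4  4  4  4  4  5
 9  6  5  5  5  5  5  5
 7  7  6  6  6  6  6  6
 3  8  7  7  7  7  6  7
 5  9  8  8  7  7  7  7

4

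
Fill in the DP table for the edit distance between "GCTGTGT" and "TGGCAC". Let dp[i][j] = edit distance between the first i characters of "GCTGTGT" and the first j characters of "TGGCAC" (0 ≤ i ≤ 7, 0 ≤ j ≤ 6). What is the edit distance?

6

   ''  T  G  G  C  A  C
''  0  1  2  3  4  5  6
 G  1  1  1  2  3  4  5
 C  2  2  2  2  2  3  4
 T  3  2  3  3  3  3  4
 G  4  3  2  3  4  4  4
 T  5  4  3  3  4  5  5
 G  6  5  4  3  4  5  6
 T  7  6  5  4  4  5  6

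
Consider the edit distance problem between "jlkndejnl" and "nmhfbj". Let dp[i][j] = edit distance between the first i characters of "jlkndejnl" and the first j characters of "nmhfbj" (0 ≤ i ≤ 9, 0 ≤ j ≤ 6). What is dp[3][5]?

   ''  n  m  h  f  b  j
''  0  1  2  3  4  5  6
 j  1  1  2  3  4  5  5
 l  2  2  2  3  4  5  6
 k  3  3  3  3  4  5  6
 n  4  3  4  4  4  5  6
 d  5  4  4  5  5  5  6
 e  6  5  5  5  6  6  6
 j  7  6  6  6  6  7  6
 n  8  7  7  7  7  7  7
 l  9  8  8  8  8  8  8

5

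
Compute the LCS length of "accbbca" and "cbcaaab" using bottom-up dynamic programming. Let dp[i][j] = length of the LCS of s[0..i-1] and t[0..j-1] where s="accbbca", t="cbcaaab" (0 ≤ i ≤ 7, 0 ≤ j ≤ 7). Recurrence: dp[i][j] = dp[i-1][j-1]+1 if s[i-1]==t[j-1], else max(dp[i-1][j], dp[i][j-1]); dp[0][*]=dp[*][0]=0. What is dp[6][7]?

3

   ''  c  b  c  a  a  a  b
''  0  0  0  0  0  0  0  0
 a  0  0  0  0  1  1  1  1
 c  0  1  1  1  1  1  1  1
 c  0  1  1  2  2  2  2  2
 b  0  1  2  2  2  2  2  3
 b  0  1  2  2  2  2  2  3
 c  0  1  2  3  3  3  3  3
 a  0  1  2  3  4  4  4  4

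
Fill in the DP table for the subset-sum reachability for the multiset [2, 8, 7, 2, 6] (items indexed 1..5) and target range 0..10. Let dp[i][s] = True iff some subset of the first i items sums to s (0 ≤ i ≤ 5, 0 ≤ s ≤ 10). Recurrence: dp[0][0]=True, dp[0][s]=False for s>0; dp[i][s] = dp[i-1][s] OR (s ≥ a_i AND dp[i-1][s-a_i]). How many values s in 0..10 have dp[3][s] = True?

6

i\s   0   1   2   3   4   5   6   7   8   9  10
  0   T   F   F   F   F   F   F   F   F   F   F
  1   T   F   T   F   F   F   F   F   F   F   F
  2   T   F   T   F   F   F   F   F   T   F   T
  3   T   F   T   F   F   F   F   T   T   T   T
  4   T   F   T   F   T   F   F   T   T   T   T
  5   T   F   T   F   T   F   T   T   T   T   T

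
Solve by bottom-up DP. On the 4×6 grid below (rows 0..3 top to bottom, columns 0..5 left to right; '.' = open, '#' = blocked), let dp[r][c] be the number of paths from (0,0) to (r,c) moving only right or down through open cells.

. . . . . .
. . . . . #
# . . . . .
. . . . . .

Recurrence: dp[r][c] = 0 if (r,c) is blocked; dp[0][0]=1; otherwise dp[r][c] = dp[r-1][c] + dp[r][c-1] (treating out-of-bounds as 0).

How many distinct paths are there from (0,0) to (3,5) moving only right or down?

44

r\c   0   1   2   3   4   5
  0   1   1   1   1   1   1
  1   1   2   3   4   5   0
  2   0   2   5   9  14  14
  3   0   2   7  16  30  44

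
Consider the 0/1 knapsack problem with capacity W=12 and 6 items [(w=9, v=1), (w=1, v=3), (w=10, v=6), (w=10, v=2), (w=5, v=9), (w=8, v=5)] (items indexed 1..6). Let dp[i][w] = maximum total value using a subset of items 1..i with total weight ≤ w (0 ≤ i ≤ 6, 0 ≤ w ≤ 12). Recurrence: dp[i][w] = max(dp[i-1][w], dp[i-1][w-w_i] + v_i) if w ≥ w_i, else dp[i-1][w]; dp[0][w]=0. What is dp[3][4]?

i\w   0   1   2   3   4   5   6   7   8   9  10  11  12
  0   0   0   0   0   0   0   0   0   0   0   0   0   0
  1   0   0   0   0   0   0   0   0   0   1   1   1   1
  2   0   3   3   3   3   3   3   3   3   3   4   4   4
  3   0   3   3   3   3   3   3   3   3   3   6   9   9
  4   0   3   3   3   3   3   3   3   3   3   6   9   9
  5   0   3   3   3   3   9  12  12  12  12  12  12  12
  6   0   3   3   3   3   9  12  12  12  12  12  12  12

3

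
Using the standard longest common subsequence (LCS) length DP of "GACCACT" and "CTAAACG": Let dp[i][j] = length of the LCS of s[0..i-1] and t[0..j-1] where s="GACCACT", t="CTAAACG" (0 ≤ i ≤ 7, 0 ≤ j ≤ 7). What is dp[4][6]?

   ''  C  T  A  A  A  C  G
''  0  0  0  0  0  0  0  0
 G  0  0  0  0  0  0  0  1
 A  0  0  0  1  1  1  1  1
 C  0  1  1  1  1  1  2  2
 C  0  1  1  1  1  1  2  2
 A  0  1  1  2  2  2  2  2
 C  0  1  1  2  2  2  3  3
 T  0  1  2  2  2  2  3  3

2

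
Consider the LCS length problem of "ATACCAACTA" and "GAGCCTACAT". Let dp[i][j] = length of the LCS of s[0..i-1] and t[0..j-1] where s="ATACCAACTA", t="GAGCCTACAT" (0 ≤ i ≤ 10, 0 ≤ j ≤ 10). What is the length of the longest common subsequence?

6

   ''  G  A  G  C  C  T  A  C  A  T
''  0  0  0  0  0  0  0  0  0  0  0
 A  0  0  1  1  1  1  1  1  1  1  1
 T  0  0  1  1  1  1  2  2  2  2  2
 A  0  0  1  1  1  1  2  3  3  3  3
 C  0  0  1  1  2  2  2  3  4  4  4
 C  0  0  1  1  2  3  3  3  4  4  4
 A  0  0  1  1  2  3  3  4  4  5  5
 A  0  0  1  1  2  3  3  4  4  5  5
 C  0  0  1  1  2  3  3  4  5  5  5
 T  0  0  1  1  2  3  4  4  5  5  6
 A  0  0  1  1  2  3  4  5  5  6  6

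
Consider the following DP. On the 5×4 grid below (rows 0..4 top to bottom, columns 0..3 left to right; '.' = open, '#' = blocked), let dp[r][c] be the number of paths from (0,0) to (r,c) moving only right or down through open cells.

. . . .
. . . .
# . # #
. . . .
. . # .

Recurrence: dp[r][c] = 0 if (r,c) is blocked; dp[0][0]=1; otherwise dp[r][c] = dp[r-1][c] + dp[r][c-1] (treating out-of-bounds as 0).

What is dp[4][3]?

r\c   0   1   2   3
  0   1   1   1   1
  1   1   2   3   4
  2   0   2   0   0
  3   0   2   2   2
  4   0   2   0   2

2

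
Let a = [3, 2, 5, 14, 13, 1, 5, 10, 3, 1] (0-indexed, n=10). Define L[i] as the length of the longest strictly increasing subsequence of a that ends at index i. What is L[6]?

   i    0    1    2    3    4    5    6    7    8    9
a[i]    3    2    5   14   13    1    5   10    3    1
L[i]    1    1    2    3    3    1    2    3    2    1

2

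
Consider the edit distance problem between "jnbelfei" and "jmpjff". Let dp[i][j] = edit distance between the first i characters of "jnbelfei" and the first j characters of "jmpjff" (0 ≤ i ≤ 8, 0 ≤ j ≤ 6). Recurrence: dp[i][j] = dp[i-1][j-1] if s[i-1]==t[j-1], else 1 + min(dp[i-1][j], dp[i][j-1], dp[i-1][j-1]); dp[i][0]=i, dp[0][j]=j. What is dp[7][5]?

   ''  j  m  p  j  f  f
''  0  1  2  3  4  5  6
 j  1  0  1  2  3  4  5
 n  2  1  1  2  3  4  5
 b  3  2  2  2  3  4  5
 e  4  3  3  3  3  4  5
 l  5  4  4  4  4  4  5
 f  6  5  5  5  5  4  4
 e  7  6  6  6  6  5  5
 i  8  7  7  7  7  6  6

5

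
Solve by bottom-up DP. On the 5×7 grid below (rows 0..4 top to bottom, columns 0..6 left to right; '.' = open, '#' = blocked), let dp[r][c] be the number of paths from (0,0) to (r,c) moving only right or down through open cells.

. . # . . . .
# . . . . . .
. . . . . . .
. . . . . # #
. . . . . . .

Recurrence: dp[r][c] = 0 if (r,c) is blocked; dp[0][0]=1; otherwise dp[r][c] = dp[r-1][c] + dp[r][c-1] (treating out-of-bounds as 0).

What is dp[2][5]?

r\c   0   1   2   3   4   5   6
  0   1   1   0   0   0   0   0
  1   0   1   1   1   1   1   1
  2   0   1   2   3   4   5   6
  3   0   1   3   6  10   0   0
  4   0   1   4  10  20  20  20

5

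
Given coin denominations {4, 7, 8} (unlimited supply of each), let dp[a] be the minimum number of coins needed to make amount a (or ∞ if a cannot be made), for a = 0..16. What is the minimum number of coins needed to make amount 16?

 a  0  1  2  3  4  5  6  7  8  9 10 11 12 13 14 15 16
dp  0  -  -  -  1  -  -  1  1  -  -  2  2  -  2  2  2
(- denotes ∞ / unreachable)

2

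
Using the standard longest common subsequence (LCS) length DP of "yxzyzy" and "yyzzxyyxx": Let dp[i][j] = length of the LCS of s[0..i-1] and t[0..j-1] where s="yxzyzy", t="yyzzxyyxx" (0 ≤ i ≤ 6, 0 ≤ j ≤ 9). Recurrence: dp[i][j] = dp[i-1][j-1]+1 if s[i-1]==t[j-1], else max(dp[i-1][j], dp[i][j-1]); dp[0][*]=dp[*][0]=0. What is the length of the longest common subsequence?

   ''  y  y  z  z  x  y  y  x  x
''  0  0  0  0  0  0  0  0  0  0
 y  0  1  1  1  1  1  1  1  1  1
 x  0  1  1  1  1  2  2  2  2  2
 z  0  1  1  2  2  2  2  2  2  2
 y  0  1  2  2  2  2  3  3  3  3
 z  0  1  2  3  3  3  3  3  3  3
 y  0  1  2  3  3  3  4  4  4  4

4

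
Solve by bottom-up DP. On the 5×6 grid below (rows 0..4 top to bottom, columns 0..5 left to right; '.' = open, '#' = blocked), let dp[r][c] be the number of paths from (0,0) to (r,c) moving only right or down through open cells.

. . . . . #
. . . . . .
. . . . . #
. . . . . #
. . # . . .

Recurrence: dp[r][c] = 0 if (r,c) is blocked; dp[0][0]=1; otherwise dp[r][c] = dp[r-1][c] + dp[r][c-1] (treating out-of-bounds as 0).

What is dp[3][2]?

10

r\c   0   1   2   3   4   5
  0   1   1   1   1   1   0
  1   1   2   3   4   5   5
  2   1   3   6  10  15   0
  3   1   4  10  20  35   0
  4   1   5   0  20  55  55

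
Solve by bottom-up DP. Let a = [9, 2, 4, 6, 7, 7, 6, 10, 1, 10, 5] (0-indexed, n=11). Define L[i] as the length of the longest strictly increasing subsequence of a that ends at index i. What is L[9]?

   i    0    1    2    3    4    5    6    7    8    9   10
a[i]    9    2    4    6    7    7    6   10    1   10    5
L[i]    1    1    2    3    4    4    3    5    1    5    3

5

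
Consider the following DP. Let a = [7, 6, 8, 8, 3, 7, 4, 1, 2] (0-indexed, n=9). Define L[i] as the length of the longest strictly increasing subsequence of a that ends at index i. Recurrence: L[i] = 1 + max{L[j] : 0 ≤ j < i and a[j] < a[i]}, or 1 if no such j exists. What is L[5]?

2

   i    0    1    2    3    4    5    6    7    8
a[i]    7    6    8    8    3    7    4    1    2
L[i]    1    1    2    2    1    2    2    1    2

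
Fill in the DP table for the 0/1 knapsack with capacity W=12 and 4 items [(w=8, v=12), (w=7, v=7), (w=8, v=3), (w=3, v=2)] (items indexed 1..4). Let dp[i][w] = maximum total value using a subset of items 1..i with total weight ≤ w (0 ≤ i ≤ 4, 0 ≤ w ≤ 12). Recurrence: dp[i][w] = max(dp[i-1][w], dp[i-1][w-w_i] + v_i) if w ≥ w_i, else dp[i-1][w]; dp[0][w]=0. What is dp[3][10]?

i\w   0   1   2   3   4   5   6   7   8   9  10  11  12
  0   0   0   0   0   0   0   0   0   0   0   0   0   0
  1   0   0   0   0   0   0   0   0  12  12  12  12  12
  2   0   0   0   0   0   0   0   7  12  12  12  12  12
  3   0   0   0   0   0   0   0   7  12  12  12  12  12
  4   0   0   0   2   2   2   2   7  12  12  12  14  14

12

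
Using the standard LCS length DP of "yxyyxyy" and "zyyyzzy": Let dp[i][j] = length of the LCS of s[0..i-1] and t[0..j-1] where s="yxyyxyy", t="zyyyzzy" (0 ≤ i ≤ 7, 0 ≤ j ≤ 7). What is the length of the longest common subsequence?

4

   ''  z  y  y  y  z  z  y
''  0  0  0  0  0  0  0  0
 y  0  0  1  1  1  1  1  1
 x  0  0  1  1  1  1  1  1
 y  0  0  1  2  2  2  2  2
 y  0  0  1  2  3  3  3  3
 x  0  0  1  2  3  3  3  3
 y  0  0  1  2  3  3  3  4
 y  0  0  1  2  3  3  3  4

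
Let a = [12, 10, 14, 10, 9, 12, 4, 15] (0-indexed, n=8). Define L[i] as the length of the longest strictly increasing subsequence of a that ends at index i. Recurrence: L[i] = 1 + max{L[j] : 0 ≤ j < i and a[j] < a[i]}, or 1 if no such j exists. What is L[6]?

1

   i    0    1    2    3    4    5    6    7
a[i]   12   10   14   10    9   12    4   15
L[i]    1    1    2    1    1    2    1    3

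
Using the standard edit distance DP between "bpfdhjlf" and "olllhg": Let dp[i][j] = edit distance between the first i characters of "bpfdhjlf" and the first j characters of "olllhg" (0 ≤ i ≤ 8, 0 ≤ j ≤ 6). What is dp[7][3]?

6

   ''  o  l  l  l  h  g
''  0  1  2  3  4  5  6
 b  1  1  2  3  4  5  6
 p  2  2  2  3  4  5  6
 f  3  3  3  3  4  5  6
 d  4  4  4  4  4  5  6
 h  5  5  5  5  5  4  5
 j  6  6  6  6  6  5  5
 l  7  7  6  6  6  6  6
 f  8  8  7  7  7  7  7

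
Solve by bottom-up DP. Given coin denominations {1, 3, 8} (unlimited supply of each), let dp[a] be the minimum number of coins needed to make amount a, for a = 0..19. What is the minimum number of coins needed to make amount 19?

3

 a  0  1  2  3  4  5  6  7  8  9 10 11 12 13 14 15 16 17 18 19
dp  0  1  2  1  2  3  2  3  1  2  3  2  3  4  3  4  2  3  4  3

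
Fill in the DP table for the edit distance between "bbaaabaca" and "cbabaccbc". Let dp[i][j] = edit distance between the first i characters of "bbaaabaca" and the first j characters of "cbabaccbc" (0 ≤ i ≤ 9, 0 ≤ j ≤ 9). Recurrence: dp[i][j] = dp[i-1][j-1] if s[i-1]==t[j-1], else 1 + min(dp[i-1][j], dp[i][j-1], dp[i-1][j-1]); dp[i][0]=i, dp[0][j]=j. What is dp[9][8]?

5

   ''  c  b  a  b  a  c  c  b  c
''  0  1  2  3  4  5  6  7  8  9
 b  1  1  1  2  3  4  5  6  7  8
 b  2  2  1  2  2  3  4  5  6  7
 a  3  3  2  1  2  2  3  4  5  6
 a  4  4  3  2  2  2  3  4  5  6
 a  5  5  4  3  3  2  3  4  5  6
 b  6  6  5  4  3  3  3  4  4  5
 a  7  7  6  5  4  3  4  4  5  5
 c  8  7  7  6  5  4  3  4  5  5
 a  9  8  8  7  6  5  4  4  5  6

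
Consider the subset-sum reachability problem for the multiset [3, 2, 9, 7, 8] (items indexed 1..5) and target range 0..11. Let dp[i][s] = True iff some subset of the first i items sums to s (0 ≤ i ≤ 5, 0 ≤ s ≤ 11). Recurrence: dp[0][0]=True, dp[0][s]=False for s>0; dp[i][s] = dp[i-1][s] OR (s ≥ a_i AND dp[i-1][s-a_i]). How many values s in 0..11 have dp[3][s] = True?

6

i\s   0   1   2   3   4   5   6   7   8   9  10  11
  0   T   F   F   F   F   F   F   F   F   F   F   F
  1   T   F   F   T   F   F   F   F   F   F   F   F
  2   T   F   T   T   F   T   F   F   F   F   F   F
  3   T   F   T   T   F   T   F   F   F   T   F   T
  4   T   F   T   T   F   T   F   T   F   T   T   T
  5   T   F   T   T   F   T   F   T   T   T   T   T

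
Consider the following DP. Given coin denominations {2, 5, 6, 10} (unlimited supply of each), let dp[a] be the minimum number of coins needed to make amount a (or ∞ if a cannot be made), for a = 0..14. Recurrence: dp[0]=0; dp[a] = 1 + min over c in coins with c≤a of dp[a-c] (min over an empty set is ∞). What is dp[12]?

 a  0  1  2  3  4  5  6  7  8  9 10 11 12 13 14
dp  0  -  1  -  2  1  1  2  2  3  1  2  2  3  3
(- denotes ∞ / unreachable)

2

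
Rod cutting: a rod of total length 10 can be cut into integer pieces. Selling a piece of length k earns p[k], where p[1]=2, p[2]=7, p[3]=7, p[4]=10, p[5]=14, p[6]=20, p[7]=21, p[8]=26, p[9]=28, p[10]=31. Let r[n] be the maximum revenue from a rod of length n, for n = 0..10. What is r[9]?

30

   n    0    1    2    3    4    5    6    7    8    9   10
r[n]    0    2    7    9   14   16   21   23   28   30   35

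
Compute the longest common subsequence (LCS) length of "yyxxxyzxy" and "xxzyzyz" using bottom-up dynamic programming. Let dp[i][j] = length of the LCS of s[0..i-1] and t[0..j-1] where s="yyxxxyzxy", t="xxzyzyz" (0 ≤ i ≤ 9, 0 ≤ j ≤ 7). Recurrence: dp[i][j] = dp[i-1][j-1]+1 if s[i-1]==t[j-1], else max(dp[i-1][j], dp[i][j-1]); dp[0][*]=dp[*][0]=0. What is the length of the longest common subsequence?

5

   ''  x  x  z  y  z  y  z
''  0  0  0  0  0  0  0  0
 y  0  0  0  0  1  1  1  1
 y  0  0  0  0  1  1  2  2
 x  0  1  1  1  1  1  2  2
 x  0  1  2  2  2  2  2  2
 x  0  1  2  2  2  2  2  2
 y  0  1  2  2  3  3  3  3
 z  0  1  2  3  3  4  4  4
 x  0  1  2  3  3  4  4  4
 y  0  1  2  3  4  4  5  5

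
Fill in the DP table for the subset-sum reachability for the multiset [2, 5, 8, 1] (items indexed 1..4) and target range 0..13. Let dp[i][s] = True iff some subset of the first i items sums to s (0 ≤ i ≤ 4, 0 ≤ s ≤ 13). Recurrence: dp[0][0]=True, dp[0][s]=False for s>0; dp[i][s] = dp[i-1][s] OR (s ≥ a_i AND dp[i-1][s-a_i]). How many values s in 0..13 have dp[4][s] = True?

12

i\s   0   1   2   3   4   5   6   7   8   9  10  11  12  13
  0   T   F   F   F   F   F   F   F   F   F   F   F   F   F
  1   T   F   T   F   F   F   F   F   F   F   F   F   F   F
  2   T   F   T   F   F   T   F   T   F   F   F   F   F   F
  3   T   F   T   F   F   T   F   T   T   F   T   F   F   T
  4   T   T   T   T   F   T   T   T   T   T   T   T   F   T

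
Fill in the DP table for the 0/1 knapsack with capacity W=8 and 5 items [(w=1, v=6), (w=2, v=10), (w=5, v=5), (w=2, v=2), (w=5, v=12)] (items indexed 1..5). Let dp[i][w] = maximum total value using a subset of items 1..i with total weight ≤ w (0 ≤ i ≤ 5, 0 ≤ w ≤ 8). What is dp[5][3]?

16

i\w   0   1   2   3   4   5   6   7   8
  0   0   0   0   0   0   0   0   0   0
  1   0   6   6   6   6   6   6   6   6
  2   0   6  10  16  16  16  16  16  16
  3   0   6  10  16  16  16  16  16  21
  4   0   6  10  16  16  18  18  18  21
  5   0   6  10  16  16  18  18  22  28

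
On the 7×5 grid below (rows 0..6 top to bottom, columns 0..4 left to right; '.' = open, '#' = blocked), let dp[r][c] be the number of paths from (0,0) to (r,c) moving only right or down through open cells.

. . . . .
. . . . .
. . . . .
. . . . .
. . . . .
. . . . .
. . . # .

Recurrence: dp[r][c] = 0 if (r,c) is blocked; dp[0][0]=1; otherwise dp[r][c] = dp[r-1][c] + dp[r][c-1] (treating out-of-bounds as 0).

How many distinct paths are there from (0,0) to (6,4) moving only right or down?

r\c   0   1   2   3   4
  0   1   1   1   1   1
  1   1   2   3   4   5
  2   1   3   6  10  15
  3   1   4  10  20  35
  4   1   5  15  35  70
  5   1   6  21  56 126
  6   1   7  28   0 126

126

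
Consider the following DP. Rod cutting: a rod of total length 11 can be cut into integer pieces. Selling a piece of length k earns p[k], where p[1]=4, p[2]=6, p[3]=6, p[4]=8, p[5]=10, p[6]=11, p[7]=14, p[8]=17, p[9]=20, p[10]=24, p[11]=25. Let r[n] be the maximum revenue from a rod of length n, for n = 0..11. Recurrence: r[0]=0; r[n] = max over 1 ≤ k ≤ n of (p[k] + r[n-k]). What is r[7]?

   n    0    1    2    3    4    5    6    7    8    9   10   11
r[n]    0    4    8   12   16   20   24   28   32   36   40   44

28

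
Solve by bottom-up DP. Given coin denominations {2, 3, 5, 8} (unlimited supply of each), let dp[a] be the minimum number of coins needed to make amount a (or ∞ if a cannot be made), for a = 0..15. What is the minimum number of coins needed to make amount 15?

3

 a  0  1  2  3  4  5  6  7  8  9 10 11 12 13 14 15
dp  0  -  1  1  2  1  2  2  1  3  2  2  3  2  3  3
(- denotes ∞ / unreachable)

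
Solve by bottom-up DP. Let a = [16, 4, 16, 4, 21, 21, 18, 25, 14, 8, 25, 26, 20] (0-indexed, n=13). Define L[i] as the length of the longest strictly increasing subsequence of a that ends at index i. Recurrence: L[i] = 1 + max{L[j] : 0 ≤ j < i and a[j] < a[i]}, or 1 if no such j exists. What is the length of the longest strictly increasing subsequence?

   i    0    1    2    3    4    5    6    7    8    9   10   11   12
a[i]   16    4   16    4   21   21   18   25   14    8   25   26   20
L[i]    1    1    2    1    3    3    3    4    2    2    4    5    4

5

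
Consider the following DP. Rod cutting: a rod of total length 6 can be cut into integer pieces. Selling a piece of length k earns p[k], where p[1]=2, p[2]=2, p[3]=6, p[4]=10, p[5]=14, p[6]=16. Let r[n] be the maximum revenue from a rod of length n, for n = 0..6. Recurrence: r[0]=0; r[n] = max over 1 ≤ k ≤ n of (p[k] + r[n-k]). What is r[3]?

   n    0    1    2    3    4    5    6
r[n]    0    2    4    6   10   14   16

6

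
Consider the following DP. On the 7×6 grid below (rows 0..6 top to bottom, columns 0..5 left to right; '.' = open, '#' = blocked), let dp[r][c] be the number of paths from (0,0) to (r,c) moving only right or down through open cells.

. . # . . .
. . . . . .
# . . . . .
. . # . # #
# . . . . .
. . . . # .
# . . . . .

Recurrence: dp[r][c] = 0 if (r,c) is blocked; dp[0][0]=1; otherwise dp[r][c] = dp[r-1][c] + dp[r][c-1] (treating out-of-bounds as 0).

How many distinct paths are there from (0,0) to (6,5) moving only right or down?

26

r\c   0   1   2   3   4   5
  0   1   1   0   0   0   0
  1   1   2   2   2   2   2
  2   0   2   4   6   8  10
  3   0   2   0   6   0   0
  4   0   2   2   8   8   8
  5   0   2   4  12   0   8
  6   0   2   6  18  18  26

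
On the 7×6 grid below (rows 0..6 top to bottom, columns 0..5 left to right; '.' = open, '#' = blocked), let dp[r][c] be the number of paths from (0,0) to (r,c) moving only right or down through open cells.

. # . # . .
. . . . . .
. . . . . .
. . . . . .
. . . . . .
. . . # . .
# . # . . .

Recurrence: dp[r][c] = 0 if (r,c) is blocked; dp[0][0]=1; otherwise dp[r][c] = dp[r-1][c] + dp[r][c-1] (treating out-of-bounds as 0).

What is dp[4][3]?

20

r\c   0   1   2   3   4   5
  0   1   0   0   0   0   0
  1   1   1   1   1   1   1
  2   1   2   3   4   5   6
  3   1   3   6  10  15  21
  4   1   4  10  20  35  56
  5   1   5  15   0  35  91
  6   0   5   0   0  35 126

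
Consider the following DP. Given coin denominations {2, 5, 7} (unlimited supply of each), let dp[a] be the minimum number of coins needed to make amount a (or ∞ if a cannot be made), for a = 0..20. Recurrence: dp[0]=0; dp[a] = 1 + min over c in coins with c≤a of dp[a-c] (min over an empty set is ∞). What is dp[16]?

 a  0  1  2  3  4  5  6  7  8  9 10 11 12 13 14 15 16 17 18 19 20
dp  0  -  1  -  2  1  3  1  4  2  2  3  2  4  2  3  3  3  4  3  4
(- denotes ∞ / unreachable)

3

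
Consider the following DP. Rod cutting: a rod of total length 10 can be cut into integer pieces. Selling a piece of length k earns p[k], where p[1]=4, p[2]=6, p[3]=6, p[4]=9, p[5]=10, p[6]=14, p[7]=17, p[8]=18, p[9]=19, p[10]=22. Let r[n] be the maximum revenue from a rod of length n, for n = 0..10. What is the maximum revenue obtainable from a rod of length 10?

   n    0    1    2    3    4    5    6    7    8    9   10
r[n]    0    4    8   12   16   20   24   28   32   36   40

40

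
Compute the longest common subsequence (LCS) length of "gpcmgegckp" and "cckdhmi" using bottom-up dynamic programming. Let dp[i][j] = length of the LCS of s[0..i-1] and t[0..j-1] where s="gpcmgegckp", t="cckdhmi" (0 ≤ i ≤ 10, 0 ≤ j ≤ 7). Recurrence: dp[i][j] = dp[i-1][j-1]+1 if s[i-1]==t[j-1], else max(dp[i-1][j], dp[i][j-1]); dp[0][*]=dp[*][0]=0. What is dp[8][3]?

2

   ''  c  c  k  d  h  m  i
''  0  0  0  0  0  0  0  0
 g  0  0  0  0  0  0  0  0
 p  0  0  0  0  0  0  0  0
 c  0  1  1  1  1  1  1  1
 m  0  1  1  1  1  1  2  2
 g  0  1  1  1  1  1  2  2
 e  0  1  1  1  1  1  2  2
 g  0  1  1  1  1  1  2  2
 c  0  1  2  2  2  2  2  2
 k  0  1  2  3  3  3  3  3
 p  0  1  2  3  3  3  3  3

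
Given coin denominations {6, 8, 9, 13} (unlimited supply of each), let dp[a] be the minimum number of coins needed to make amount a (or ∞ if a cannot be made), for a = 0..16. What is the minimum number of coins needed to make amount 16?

 a  0  1  2  3  4  5  6  7  8  9 10 11 12 13 14 15 16
dp  0  -  -  -  -  -  1  -  1  1  -  -  2  1  2  2  2
(- denotes ∞ / unreachable)

2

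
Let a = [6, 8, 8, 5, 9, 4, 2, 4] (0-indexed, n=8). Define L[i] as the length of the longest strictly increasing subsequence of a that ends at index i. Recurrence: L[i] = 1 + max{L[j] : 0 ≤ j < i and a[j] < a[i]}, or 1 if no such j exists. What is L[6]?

1

   i    0    1    2    3    4    5    6    7
a[i]    6    8    8    5    9    4    2    4
L[i]    1    2    2    1    3    1    1    2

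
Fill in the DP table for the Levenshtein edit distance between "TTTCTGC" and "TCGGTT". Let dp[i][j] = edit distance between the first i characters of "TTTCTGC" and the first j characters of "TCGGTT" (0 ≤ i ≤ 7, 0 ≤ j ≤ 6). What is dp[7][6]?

   ''  T  C  G  G  T  T
''  0  1  2  3  4  5  6
 T  1  0  1  2  3  4  5
 T  2  1  1  2  3  3  4
 T  3  2  2  2  3  3  3
 C  4  3  2  3  3  4  4
 T  5  4  3  3  4  3  4
 G  6  5  4  3  3  4  4
 C  7  6  5  4  4  4  5

5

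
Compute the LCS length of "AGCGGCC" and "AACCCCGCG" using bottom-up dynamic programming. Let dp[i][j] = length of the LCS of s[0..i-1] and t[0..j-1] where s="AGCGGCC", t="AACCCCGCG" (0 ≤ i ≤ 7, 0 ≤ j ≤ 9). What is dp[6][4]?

   ''  A  A  C  C  C  C  G  C  G
''  0  0  0  0  0  0  0  0  0  0
 A  0  1  1  1  1  1  1  1  1  1
 G  0  1  1  1  1  1  1  2  2  2
 C  0  1  1  2  2  2  2  2  3  3
 G  0  1  1  2  2  2  2  3  3  4
 G  0  1  1  2  2  2  2  3  3  4
 C  0  1  1  2  3  3  3  3  4  4
 C  0  1  1  2  3  4  4  4  4  4

3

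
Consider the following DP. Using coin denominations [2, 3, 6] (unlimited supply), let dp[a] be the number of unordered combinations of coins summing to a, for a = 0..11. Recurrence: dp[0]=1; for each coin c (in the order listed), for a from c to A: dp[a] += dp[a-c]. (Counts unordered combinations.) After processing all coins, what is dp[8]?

3

after  coin     0     1     2     3     4     5     6     7     8     9    10    11
          2     1     0     1     0     1     0     1     0     1     0     1     0
          3     1     0     1     1     1     1     2     1     2     2     2     2
          6     1     0     1     1     1     1     3     1     3     3     3     3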